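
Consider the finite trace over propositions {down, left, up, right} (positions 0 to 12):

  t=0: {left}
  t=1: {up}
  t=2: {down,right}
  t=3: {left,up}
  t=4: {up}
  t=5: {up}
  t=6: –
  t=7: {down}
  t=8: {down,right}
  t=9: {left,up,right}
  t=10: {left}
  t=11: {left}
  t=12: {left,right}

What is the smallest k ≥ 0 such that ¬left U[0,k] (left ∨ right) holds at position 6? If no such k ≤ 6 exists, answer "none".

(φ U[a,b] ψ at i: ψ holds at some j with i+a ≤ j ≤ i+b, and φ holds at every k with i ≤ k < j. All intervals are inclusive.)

Need earliest j ≥ 6 with (left ∨ right), and ¬left at every k in [6,j-1].
  j=6: rhs fails.
  j=7: rhs fails.
  j=8: rhs holds; lhs holds on [6,7]. k = 2.

2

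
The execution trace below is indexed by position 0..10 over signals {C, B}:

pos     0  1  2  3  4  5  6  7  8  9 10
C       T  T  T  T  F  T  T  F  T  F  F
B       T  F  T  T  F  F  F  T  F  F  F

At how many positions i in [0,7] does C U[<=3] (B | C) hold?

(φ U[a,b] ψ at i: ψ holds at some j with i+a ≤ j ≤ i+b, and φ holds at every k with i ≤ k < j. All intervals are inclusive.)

Evaluate at each i in [0,7]:
  i=0: ✓ (rhs at j=0)
  i=1: ✓ (rhs at j=1)
  i=2: ✓ (rhs at j=2)
  i=3: ✓ (rhs at j=3)
  i=4: ✗ (lhs fails at k=4 before rhs at j=5)
  i=5: ✓ (rhs at j=5)
  i=6: ✓ (rhs at j=6)
  i=7: ✓ (rhs at j=7)
Positions where it holds: {0, 1, 2, 3, 5, 6, 7} → 7.

7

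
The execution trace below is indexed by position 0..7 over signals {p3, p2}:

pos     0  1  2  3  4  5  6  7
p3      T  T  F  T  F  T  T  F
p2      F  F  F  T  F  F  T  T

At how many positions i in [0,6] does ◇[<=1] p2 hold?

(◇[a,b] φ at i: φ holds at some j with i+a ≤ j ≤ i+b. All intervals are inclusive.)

Evaluate at each i in [0,6]:
  i=0: ✗ (none in [0,1])
  i=1: ✗ (none in [1,2])
  i=2: ✓ (witness j=3)
  i=3: ✓ (witness j=3)
  i=4: ✗ (none in [4,5])
  i=5: ✓ (witness j=6)
  i=6: ✓ (witness j=6)
Positions where it holds: {2, 3, 5, 6} → 4.

4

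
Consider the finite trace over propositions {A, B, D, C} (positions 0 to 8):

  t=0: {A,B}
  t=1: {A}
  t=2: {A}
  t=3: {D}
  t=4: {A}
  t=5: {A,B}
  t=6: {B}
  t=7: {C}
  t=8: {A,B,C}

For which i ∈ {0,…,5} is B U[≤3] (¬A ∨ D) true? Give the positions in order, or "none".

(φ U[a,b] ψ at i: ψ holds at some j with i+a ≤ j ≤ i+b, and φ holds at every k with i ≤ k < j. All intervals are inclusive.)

3, 5

Evaluate at each i in [0,5]:
  i=0: ✗ (lhs fails at k=1 before rhs at j=3)
  i=1: ✗ (lhs fails at k=1 before rhs at j=3)
  i=2: ✗ (lhs fails at k=2 before rhs at j=3)
  i=3: ✓ (rhs at j=3)
  i=4: ✗ (lhs fails at k=4 before rhs at j=6)
  i=5: ✓ (rhs at j=6; lhs holds on [5,5])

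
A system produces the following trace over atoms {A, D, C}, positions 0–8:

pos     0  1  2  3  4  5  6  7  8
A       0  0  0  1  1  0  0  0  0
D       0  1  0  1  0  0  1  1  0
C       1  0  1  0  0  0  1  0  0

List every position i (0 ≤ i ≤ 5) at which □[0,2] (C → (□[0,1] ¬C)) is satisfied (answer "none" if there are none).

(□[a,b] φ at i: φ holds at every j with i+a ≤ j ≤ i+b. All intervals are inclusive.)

Evaluate at each i in [0,5]:
  i=0: ✗ (fails at j=0)
  i=1: ✗ (fails at j=2)
  i=2: ✗ (fails at j=2)
  i=3: ✓ (all of [3,5])
  i=4: ✗ (fails at j=6)
  i=5: ✗ (fails at j=6)

3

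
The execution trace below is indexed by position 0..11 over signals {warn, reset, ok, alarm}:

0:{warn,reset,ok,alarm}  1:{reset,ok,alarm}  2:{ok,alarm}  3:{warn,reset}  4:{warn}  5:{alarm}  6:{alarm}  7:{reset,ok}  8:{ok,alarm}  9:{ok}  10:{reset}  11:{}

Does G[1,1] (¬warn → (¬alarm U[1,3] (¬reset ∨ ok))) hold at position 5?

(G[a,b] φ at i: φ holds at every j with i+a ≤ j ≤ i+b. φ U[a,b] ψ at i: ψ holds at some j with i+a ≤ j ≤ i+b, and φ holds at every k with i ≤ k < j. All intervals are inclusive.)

Check (¬warn → (¬alarm U[1,3] (¬reset ∨ ok))) at every j in [6,6]:
  j=6: antecedent true; consequent fails → ✗
Fails at j=6 → formula fails.

False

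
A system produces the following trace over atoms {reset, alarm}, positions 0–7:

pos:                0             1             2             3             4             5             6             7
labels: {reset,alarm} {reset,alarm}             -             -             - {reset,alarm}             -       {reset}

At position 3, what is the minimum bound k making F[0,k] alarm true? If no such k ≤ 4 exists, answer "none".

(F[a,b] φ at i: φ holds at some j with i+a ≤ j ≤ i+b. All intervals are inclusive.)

2

Scan j = 3,4,… for alarm:
  j=3: fails
  j=4: fails
  j=5: holds
First hit at j=5, so smallest k = 5-3 = 2.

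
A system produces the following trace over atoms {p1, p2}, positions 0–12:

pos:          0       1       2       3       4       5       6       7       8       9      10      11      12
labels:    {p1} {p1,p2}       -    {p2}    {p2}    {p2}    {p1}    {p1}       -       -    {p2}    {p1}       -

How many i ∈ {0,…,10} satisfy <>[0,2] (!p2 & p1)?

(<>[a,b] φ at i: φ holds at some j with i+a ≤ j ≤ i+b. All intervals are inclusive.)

7

Evaluate at each i in [0,10]:
  i=0: ✓ (witness j=0)
  i=1: ✗ (none in [1,3])
  i=2: ✗ (none in [2,4])
  i=3: ✗ (none in [3,5])
  i=4: ✓ (witness j=6)
  i=5: ✓ (witness j=6)
  i=6: ✓ (witness j=6)
  i=7: ✓ (witness j=7)
  i=8: ✗ (none in [8,10])
  i=9: ✓ (witness j=11)
  i=10: ✓ (witness j=11)
Positions where it holds: {0, 4, 5, 6, 7, 9, 10} → 7.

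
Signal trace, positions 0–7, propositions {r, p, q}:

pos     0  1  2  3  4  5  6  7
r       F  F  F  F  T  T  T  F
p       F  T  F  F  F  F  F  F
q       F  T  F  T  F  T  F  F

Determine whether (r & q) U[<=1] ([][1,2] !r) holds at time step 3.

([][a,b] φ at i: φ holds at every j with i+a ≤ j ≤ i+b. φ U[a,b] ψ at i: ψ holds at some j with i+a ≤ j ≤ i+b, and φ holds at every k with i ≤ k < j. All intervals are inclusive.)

No

Need some j in [3,4] with [][1,2] !r, and (r & q) at every k in [3,j-1].
  j=3: [][1,2] !r — fails at 4.
  j=4: [][1,2] !r — fails at 5.
No j in the window works → until fails.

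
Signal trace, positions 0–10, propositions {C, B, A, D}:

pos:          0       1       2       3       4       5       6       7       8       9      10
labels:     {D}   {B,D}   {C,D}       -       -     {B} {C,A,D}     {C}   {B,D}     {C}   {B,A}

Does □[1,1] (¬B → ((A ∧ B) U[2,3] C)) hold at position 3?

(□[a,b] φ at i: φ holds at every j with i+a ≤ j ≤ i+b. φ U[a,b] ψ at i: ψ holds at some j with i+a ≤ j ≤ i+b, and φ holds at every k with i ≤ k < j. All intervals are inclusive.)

Does not hold

Check (¬B → ((A ∧ B) U[2,3] C)) at every j in [4,4]:
  j=4: antecedent true; consequent fails → ✗
Fails at j=4 → formula fails.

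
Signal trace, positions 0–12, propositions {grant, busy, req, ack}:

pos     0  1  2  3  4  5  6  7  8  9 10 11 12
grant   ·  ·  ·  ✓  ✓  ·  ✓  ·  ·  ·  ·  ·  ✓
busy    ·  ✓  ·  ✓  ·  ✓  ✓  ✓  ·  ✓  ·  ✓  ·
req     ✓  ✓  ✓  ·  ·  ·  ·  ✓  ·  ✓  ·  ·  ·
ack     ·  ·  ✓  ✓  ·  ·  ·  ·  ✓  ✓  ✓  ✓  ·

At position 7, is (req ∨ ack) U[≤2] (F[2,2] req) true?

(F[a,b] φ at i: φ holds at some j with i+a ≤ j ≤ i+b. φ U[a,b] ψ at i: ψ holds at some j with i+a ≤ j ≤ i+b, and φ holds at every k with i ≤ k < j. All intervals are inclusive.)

Yes

Need some j in [7,9] with F[2,2] req, and (req ∨ ack) at every k in [7,j-1].
  j=7: F[2,2] req holds; no prefix to check → satisfied.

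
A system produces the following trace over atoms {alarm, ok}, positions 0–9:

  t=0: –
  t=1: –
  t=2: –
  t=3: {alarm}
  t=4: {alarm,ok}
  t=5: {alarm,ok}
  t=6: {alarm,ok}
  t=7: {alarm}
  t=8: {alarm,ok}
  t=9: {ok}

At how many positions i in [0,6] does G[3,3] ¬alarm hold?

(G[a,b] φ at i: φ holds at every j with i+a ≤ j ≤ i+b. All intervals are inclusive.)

Evaluate at each i in [0,6]:
  i=0: ✗ (fails at j=3)
  i=1: ✗ (fails at j=4)
  i=2: ✗ (fails at j=5)
  i=3: ✗ (fails at j=6)
  i=4: ✗ (fails at j=7)
  i=5: ✗ (fails at j=8)
  i=6: ✓ (all of [9,9])
Positions where it holds: {6} → 1.

1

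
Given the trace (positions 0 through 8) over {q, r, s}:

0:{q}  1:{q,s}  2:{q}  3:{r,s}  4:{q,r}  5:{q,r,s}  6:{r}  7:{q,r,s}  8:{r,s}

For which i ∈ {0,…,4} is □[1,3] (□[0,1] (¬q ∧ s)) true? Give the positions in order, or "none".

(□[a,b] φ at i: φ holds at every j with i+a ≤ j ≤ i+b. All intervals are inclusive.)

Evaluate at each i in [0,4]:
  i=0: ✗ (fails at j=1)
  i=1: ✗ (fails at j=2)
  i=2: ✗ (fails at j=3)
  i=3: ✗ (fails at j=4)
  i=4: ✗ (fails at j=5)

none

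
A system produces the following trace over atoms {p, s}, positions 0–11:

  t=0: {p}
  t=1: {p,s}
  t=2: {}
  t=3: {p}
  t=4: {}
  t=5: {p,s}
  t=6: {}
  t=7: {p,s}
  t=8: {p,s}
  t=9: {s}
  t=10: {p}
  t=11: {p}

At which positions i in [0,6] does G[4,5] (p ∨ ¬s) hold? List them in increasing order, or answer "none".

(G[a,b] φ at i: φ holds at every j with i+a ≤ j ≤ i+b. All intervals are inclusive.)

Evaluate at each i in [0,6]:
  i=0: ✓ (all of [4,5])
  i=1: ✓ (all of [5,6])
  i=2: ✓ (all of [6,7])
  i=3: ✓ (all of [7,8])
  i=4: ✗ (fails at j=9)
  i=5: ✗ (fails at j=9)
  i=6: ✓ (all of [10,11])

0, 1, 2, 3, 6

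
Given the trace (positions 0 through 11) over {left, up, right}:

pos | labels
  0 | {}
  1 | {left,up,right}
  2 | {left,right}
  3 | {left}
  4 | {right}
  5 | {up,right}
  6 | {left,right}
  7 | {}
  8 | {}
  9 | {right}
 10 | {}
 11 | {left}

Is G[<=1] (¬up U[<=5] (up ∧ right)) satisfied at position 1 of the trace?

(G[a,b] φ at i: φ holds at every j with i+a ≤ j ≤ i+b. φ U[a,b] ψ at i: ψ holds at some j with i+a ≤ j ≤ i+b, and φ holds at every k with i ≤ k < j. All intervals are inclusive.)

Holds

Check (¬up U[<=5] (up ∧ right)) at every j in [1,2]:
  j=1: holds
  j=2: holds
All positions satisfy it → formula holds.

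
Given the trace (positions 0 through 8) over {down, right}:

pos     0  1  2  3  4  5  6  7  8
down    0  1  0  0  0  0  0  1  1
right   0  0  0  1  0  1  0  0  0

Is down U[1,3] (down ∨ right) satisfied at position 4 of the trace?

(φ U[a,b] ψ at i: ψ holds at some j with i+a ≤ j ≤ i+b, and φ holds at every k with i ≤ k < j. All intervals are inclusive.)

Need some j in [5,7] with (down ∨ right), and down at every k in [4,j-1].
  j=5: (down ∨ right) holds, but down fails at k=4 → not this j.
  j=6: (down ∨ right) false.
  j=7: (down ∨ right) holds, but down fails at k=4 → not this j.
No j in the window works → until fails.

No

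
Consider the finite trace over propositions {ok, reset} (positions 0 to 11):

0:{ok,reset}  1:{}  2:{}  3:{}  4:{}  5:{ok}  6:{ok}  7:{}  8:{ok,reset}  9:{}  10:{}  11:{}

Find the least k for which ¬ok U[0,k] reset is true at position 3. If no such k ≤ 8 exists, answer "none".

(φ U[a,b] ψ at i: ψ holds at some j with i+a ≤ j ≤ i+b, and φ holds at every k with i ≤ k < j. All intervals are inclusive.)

Need earliest j ≥ 3 with reset, and ¬ok at every k in [3,j-1].
  j=3: rhs fails.
  j=4: rhs fails.
  j=5: rhs fails.
  j=6: rhs fails.
  j=7: rhs fails.
  j=8: rhs holds but lhs fails at k=5.
  j=9: rhs fails.
  j=10: rhs fails.
  j=11: rhs fails.
No witness within the range → none.

none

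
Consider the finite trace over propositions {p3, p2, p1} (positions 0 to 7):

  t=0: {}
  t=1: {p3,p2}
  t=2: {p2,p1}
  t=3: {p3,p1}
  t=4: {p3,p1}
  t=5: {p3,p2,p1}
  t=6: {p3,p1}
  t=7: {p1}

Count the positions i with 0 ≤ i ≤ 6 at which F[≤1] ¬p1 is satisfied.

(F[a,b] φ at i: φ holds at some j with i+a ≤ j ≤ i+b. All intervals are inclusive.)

2

Evaluate at each i in [0,6]:
  i=0: ✓ (witness j=0)
  i=1: ✓ (witness j=1)
  i=2: ✗ (none in [2,3])
  i=3: ✗ (none in [3,4])
  i=4: ✗ (none in [4,5])
  i=5: ✗ (none in [5,6])
  i=6: ✗ (none in [6,7])
Positions where it holds: {0, 1} → 2.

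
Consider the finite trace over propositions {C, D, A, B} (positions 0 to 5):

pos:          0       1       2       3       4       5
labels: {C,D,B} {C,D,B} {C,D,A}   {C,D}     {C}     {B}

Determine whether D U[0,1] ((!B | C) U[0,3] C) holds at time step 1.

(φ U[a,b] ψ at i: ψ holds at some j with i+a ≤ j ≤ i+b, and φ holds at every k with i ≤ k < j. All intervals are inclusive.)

Need some j in [1,2] with ((!B | C) U[0,3] C), and D at every k in [1,j-1].
  j=1: ((!B | C) U[0,3] C) holds; no prefix to check → satisfied.

Yes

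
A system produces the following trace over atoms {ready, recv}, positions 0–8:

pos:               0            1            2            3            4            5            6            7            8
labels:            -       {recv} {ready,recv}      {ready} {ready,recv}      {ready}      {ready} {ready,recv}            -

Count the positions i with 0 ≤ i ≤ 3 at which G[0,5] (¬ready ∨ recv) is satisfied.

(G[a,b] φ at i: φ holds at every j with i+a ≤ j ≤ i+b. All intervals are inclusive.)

Evaluate at each i in [0,3]:
  i=0: ✗ (fails at j=3)
  i=1: ✗ (fails at j=3)
  i=2: ✗ (fails at j=3)
  i=3: ✗ (fails at j=3)
Positions where it holds: {} → 0.

0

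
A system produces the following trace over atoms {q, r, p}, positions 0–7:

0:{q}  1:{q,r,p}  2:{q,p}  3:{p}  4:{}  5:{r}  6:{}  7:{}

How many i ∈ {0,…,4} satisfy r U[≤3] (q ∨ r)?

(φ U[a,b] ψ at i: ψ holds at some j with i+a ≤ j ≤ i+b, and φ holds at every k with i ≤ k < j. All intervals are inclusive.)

3

Evaluate at each i in [0,4]:
  i=0: ✓ (rhs at j=0)
  i=1: ✓ (rhs at j=1)
  i=2: ✓ (rhs at j=2)
  i=3: ✗ (lhs fails at k=3 before rhs at j=5)
  i=4: ✗ (lhs fails at k=4 before rhs at j=5)
Positions where it holds: {0, 1, 2} → 3.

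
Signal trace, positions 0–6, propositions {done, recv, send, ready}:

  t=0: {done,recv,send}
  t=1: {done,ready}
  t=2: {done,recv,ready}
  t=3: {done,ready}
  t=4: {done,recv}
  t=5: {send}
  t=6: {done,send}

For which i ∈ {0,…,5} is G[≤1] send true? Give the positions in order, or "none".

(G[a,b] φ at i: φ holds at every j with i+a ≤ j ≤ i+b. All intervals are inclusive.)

Evaluate at each i in [0,5]:
  i=0: ✗ (fails at j=1)
  i=1: ✗ (fails at j=1)
  i=2: ✗ (fails at j=2)
  i=3: ✗ (fails at j=3)
  i=4: ✗ (fails at j=4)
  i=5: ✓ (all of [5,6])

5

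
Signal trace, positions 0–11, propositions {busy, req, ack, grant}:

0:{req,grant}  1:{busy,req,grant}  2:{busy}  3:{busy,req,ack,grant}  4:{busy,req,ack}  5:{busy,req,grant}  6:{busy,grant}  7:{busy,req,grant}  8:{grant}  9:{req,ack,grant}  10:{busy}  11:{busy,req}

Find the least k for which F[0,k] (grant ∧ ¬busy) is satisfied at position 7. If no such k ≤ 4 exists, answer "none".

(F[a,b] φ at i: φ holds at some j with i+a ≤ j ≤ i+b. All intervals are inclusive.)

Scan j = 7,8,… for (grant ∧ ¬busy):
  j=7: fails
  j=8: holds
First hit at j=8, so smallest k = 8-7 = 1.

1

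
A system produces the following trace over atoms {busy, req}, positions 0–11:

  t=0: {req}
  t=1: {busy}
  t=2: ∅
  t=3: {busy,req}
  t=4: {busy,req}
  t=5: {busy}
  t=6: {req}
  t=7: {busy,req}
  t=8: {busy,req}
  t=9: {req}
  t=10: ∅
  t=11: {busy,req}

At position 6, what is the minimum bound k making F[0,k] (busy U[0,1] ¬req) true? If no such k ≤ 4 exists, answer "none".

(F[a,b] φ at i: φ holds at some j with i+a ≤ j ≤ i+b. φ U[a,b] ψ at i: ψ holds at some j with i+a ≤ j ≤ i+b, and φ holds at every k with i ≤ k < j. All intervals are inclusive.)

4

Scan j = 6,7,… for (busy U[0,1] ¬req):
  j=6: fails
  j=7: fails
  j=8: fails
  j=9: fails
  j=10: holds
First hit at j=10, so smallest k = 10-6 = 4.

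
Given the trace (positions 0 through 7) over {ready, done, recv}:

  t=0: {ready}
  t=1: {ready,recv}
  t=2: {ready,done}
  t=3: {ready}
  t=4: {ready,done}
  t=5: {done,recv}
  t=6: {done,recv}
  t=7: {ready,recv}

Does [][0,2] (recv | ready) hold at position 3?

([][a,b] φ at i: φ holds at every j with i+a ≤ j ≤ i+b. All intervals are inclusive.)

Check (recv | ready) at every j in [3,5]:
  j=3: true
  j=4: true
  j=5: true
All positions satisfy it → formula holds.

Yes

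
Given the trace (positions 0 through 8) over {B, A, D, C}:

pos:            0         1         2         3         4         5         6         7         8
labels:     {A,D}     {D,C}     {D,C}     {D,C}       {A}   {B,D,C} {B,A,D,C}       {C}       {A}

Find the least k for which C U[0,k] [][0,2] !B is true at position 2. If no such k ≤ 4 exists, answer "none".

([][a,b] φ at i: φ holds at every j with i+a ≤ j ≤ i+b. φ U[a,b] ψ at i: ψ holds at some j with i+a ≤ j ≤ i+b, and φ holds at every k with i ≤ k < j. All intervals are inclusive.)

Need earliest j ≥ 2 with [][0,2] !B, and C at every k in [2,j-1].
  j=2: rhs holds (empty prefix). k = 0.

0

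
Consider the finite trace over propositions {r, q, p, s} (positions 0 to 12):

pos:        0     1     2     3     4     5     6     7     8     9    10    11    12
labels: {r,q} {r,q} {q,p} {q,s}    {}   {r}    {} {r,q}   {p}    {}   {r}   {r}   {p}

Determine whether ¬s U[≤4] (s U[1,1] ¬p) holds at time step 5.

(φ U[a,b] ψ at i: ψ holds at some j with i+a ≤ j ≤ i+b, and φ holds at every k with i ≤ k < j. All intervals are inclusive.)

Need some j in [5,9] with (s U[1,1] ¬p), and ¬s at every k in [5,j-1].
  j=5: (s U[1,1] ¬p) — fails.
  j=6: (s U[1,1] ¬p) — fails.
  j=7: (s U[1,1] ¬p) — fails.
  j=8: (s U[1,1] ¬p) — fails.
  j=9: (s U[1,1] ¬p) — fails.
No j in the window works → until fails.

False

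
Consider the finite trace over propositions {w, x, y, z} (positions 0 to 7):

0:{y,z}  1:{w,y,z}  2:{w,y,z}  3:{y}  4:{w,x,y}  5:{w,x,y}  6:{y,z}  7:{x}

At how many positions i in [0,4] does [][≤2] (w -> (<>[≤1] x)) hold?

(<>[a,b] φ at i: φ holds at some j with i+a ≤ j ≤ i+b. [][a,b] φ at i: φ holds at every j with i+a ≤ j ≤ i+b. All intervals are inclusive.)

Evaluate at each i in [0,4]:
  i=0: ✗ (fails at j=1)
  i=1: ✗ (fails at j=1)
  i=2: ✗ (fails at j=2)
  i=3: ✓ (all of [3,5])
  i=4: ✓ (all of [4,6])
Positions where it holds: {3, 4} → 2.

2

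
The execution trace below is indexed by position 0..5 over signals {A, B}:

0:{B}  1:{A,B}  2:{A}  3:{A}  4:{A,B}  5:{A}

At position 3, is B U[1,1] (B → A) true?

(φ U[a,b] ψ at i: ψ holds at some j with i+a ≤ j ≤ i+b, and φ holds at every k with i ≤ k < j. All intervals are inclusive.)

Does not hold

Need some j in [4,4] with (B → A), and B at every k in [3,j-1].
  j=4: (B → A) holds, but B fails at k=3 → not this j.
No j in the window works → until fails.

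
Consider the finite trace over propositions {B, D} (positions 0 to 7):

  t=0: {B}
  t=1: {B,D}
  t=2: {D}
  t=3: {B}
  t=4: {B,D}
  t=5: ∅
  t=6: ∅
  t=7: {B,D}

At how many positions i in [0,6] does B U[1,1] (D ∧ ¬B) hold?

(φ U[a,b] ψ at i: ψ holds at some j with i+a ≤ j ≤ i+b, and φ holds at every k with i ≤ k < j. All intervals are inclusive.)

Evaluate at each i in [0,6]:
  i=0: ✗ (no rhs in [1,1])
  i=1: ✓ (rhs at j=2; lhs holds on [1,1])
  i=2: ✗ (no rhs in [3,3])
  i=3: ✗ (no rhs in [4,4])
  i=4: ✗ (no rhs in [5,5])
  i=5: ✗ (no rhs in [6,6])
  i=6: ✗ (no rhs in [7,7])
Positions where it holds: {1} → 1.

1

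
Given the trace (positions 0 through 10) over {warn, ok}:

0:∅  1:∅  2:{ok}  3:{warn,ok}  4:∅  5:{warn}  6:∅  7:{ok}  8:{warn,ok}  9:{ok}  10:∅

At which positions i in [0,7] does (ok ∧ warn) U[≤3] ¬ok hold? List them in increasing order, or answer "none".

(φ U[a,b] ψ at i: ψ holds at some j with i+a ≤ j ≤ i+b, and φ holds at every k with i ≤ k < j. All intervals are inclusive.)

Evaluate at each i in [0,7]:
  i=0: ✓ (rhs at j=0)
  i=1: ✓ (rhs at j=1)
  i=2: ✗ (lhs fails at k=2 before rhs at j=4)
  i=3: ✓ (rhs at j=4; lhs holds on [3,3])
  i=4: ✓ (rhs at j=4)
  i=5: ✓ (rhs at j=5)
  i=6: ✓ (rhs at j=6)
  i=7: ✗ (lhs fails at k=7 before rhs at j=10)

0, 1, 3, 4, 5, 6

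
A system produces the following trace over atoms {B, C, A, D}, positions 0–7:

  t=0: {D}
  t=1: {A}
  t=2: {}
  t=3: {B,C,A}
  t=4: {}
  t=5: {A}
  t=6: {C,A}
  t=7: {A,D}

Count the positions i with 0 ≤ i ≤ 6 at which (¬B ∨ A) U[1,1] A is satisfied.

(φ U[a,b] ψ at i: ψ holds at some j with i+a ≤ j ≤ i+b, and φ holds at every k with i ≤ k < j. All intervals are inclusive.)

5

Evaluate at each i in [0,6]:
  i=0: ✓ (rhs at j=1; lhs holds on [0,0])
  i=1: ✗ (no rhs in [2,2])
  i=2: ✓ (rhs at j=3; lhs holds on [2,2])
  i=3: ✗ (no rhs in [4,4])
  i=4: ✓ (rhs at j=5; lhs holds on [4,4])
  i=5: ✓ (rhs at j=6; lhs holds on [5,5])
  i=6: ✓ (rhs at j=7; lhs holds on [6,6])
Positions where it holds: {0, 2, 4, 5, 6} → 5.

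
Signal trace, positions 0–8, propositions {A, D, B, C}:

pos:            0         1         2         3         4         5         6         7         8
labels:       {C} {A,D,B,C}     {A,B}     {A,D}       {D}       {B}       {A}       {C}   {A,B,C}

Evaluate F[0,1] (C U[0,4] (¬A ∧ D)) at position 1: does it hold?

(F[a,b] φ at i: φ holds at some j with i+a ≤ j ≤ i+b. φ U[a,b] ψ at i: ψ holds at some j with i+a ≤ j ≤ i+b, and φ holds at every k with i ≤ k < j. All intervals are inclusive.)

Check (C U[0,4] (¬A ∧ D)) at each j in [1,2]:
  j=1: fails
  j=2: fails
No position in the window satisfies it → formula fails.

False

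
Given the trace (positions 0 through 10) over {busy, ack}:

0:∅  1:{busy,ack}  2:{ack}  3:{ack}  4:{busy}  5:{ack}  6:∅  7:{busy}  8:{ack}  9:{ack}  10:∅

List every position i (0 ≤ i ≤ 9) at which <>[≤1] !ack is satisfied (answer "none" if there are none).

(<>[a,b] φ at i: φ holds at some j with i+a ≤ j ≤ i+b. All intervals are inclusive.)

0, 3, 4, 5, 6, 7, 9

Evaluate at each i in [0,9]:
  i=0: ✓ (witness j=0)
  i=1: ✗ (none in [1,2])
  i=2: ✗ (none in [2,3])
  i=3: ✓ (witness j=4)
  i=4: ✓ (witness j=4)
  i=5: ✓ (witness j=6)
  i=6: ✓ (witness j=6)
  i=7: ✓ (witness j=7)
  i=8: ✗ (none in [8,9])
  i=9: ✓ (witness j=10)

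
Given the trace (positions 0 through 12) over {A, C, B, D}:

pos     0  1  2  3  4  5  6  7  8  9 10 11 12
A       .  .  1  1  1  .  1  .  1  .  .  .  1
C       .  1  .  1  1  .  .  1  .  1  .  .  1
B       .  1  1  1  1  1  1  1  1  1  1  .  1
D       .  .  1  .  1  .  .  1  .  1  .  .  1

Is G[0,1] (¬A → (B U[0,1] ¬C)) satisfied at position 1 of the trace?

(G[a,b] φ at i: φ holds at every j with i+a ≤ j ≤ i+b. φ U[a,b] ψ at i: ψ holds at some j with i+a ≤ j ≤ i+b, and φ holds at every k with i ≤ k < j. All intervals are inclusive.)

Check (¬A → (B U[0,1] ¬C)) at every j in [1,2]:
  j=1: antecedent true; consequent holds → ✓
  j=2: antecedent false → ✓
All positions satisfy it → formula holds.

True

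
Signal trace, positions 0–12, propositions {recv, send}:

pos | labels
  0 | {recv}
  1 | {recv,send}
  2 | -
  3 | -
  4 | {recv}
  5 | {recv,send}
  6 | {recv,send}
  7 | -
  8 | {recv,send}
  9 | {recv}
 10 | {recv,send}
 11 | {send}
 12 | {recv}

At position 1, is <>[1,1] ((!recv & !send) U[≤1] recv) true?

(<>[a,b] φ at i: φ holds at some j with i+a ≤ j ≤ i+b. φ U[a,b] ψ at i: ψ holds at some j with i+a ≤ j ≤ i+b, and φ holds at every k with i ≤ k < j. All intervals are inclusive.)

Does not hold

Check ((!recv & !send) U[≤1] recv) at each j in [2,2]:
  j=2: fails
No position in the window satisfies it → formula fails.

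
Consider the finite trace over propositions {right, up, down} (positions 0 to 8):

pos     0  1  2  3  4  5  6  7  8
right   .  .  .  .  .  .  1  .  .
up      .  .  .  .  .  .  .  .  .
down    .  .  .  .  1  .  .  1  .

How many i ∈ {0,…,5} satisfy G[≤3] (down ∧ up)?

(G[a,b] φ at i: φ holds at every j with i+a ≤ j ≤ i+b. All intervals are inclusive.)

Evaluate at each i in [0,5]:
  i=0: ✗ (fails at j=0)
  i=1: ✗ (fails at j=1)
  i=2: ✗ (fails at j=2)
  i=3: ✗ (fails at j=3)
  i=4: ✗ (fails at j=4)
  i=5: ✗ (fails at j=5)
Positions where it holds: {} → 0.

0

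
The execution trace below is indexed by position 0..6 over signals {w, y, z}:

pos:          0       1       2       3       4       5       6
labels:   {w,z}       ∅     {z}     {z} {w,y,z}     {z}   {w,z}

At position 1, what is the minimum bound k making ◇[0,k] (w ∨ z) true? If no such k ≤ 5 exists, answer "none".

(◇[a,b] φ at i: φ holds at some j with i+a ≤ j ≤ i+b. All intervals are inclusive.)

1

Scan j = 1,2,… for (w ∨ z):
  j=1: fails
  j=2: holds
First hit at j=2, so smallest k = 2-1 = 1.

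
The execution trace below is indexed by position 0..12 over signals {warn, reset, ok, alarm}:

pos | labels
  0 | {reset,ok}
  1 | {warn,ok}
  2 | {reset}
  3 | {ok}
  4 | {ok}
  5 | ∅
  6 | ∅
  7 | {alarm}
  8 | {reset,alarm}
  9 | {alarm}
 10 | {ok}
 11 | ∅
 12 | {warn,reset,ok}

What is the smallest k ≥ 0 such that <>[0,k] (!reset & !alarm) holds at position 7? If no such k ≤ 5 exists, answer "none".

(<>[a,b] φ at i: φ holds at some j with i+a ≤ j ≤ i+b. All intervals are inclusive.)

Scan j = 7,8,… for (!reset & !alarm):
  j=7: fails
  j=8: fails
  j=9: fails
  j=10: holds
First hit at j=10, so smallest k = 10-7 = 3.

3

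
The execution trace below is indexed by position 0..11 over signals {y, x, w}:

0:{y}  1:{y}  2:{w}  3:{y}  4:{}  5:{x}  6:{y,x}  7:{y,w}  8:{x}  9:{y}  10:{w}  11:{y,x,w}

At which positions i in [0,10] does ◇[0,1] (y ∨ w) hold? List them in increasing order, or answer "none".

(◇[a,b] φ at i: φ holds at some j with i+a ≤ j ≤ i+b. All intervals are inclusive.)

Evaluate at each i in [0,10]:
  i=0: ✓ (witness j=0)
  i=1: ✓ (witness j=1)
  i=2: ✓ (witness j=2)
  i=3: ✓ (witness j=3)
  i=4: ✗ (none in [4,5])
  i=5: ✓ (witness j=6)
  i=6: ✓ (witness j=6)
  i=7: ✓ (witness j=7)
  i=8: ✓ (witness j=9)
  i=9: ✓ (witness j=9)
  i=10: ✓ (witness j=10)

0, 1, 2, 3, 5, 6, 7, 8, 9, 10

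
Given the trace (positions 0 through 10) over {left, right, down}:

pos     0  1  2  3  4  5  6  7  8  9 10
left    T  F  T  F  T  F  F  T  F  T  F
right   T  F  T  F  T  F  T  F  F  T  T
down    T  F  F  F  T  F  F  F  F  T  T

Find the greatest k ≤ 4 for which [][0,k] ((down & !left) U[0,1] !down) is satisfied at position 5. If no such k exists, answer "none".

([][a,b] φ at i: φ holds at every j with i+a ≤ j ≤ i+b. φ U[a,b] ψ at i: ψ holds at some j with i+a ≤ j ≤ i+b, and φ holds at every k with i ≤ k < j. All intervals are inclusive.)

((down & !left) U[0,1] !down) must hold from j=5 onward; find where it first fails.
  j=5: holds
  j=6: holds
  j=7: holds
  j=8: holds
  j=9: fails
Holds on [5,8], so largest k = 3.

3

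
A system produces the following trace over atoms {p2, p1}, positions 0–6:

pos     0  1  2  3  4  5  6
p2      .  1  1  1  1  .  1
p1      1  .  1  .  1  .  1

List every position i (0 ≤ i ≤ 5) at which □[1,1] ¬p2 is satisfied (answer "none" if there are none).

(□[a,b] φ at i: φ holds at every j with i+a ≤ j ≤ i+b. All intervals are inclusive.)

4

Evaluate at each i in [0,5]:
  i=0: ✗ (fails at j=1)
  i=1: ✗ (fails at j=2)
  i=2: ✗ (fails at j=3)
  i=3: ✗ (fails at j=4)
  i=4: ✓ (all of [5,5])
  i=5: ✗ (fails at j=6)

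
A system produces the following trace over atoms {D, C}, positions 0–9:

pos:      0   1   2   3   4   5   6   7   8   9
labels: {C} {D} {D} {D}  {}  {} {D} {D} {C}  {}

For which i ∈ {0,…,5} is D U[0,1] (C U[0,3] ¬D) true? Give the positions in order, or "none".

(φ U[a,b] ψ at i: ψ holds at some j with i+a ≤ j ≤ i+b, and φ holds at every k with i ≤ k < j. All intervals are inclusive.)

0, 3, 4, 5

Evaluate at each i in [0,5]:
  i=0: ✓ (rhs at j=0)
  i=1: ✗ (no rhs in [1,2])
  i=2: ✗ (no rhs in [2,3])
  i=3: ✓ (rhs at j=4; lhs holds on [3,3])
  i=4: ✓ (rhs at j=4)
  i=5: ✓ (rhs at j=5)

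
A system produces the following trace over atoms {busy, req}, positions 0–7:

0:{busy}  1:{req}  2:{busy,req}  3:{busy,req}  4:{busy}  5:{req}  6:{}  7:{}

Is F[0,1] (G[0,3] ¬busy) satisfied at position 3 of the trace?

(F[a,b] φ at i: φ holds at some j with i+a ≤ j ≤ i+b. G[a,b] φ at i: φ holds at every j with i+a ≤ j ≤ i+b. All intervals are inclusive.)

No

Check G[0,3] ¬busy at each j in [3,4]:
  j=3: fails at 3
  j=4: fails at 4
No position in the window satisfies it → formula fails.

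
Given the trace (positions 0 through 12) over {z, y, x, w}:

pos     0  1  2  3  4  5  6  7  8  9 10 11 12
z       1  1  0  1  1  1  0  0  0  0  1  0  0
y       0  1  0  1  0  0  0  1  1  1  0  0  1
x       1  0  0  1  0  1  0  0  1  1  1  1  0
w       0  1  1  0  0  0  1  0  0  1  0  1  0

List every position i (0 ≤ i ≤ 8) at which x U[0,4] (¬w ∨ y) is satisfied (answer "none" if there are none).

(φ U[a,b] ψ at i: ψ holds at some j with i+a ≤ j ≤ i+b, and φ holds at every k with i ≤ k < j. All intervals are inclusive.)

0, 1, 3, 4, 5, 7, 8

Evaluate at each i in [0,8]:
  i=0: ✓ (rhs at j=0)
  i=1: ✓ (rhs at j=1)
  i=2: ✗ (lhs fails at k=2 before rhs at j=3)
  i=3: ✓ (rhs at j=3)
  i=4: ✓ (rhs at j=4)
  i=5: ✓ (rhs at j=5)
  i=6: ✗ (lhs fails at k=6 before rhs at j=7)
  i=7: ✓ (rhs at j=7)
  i=8: ✓ (rhs at j=8)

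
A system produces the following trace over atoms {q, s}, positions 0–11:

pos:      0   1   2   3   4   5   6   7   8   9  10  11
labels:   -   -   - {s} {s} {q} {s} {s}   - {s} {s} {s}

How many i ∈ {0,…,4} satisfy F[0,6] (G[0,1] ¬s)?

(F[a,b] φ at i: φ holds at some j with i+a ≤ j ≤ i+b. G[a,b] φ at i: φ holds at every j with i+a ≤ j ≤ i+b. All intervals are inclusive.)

Evaluate at each i in [0,4]:
  i=0: ✓ (witness j=0)
  i=1: ✓ (witness j=1)
  i=2: ✗ (none in [2,8])
  i=3: ✗ (none in [3,9])
  i=4: ✗ (none in [4,10])
Positions where it holds: {0, 1} → 2.

2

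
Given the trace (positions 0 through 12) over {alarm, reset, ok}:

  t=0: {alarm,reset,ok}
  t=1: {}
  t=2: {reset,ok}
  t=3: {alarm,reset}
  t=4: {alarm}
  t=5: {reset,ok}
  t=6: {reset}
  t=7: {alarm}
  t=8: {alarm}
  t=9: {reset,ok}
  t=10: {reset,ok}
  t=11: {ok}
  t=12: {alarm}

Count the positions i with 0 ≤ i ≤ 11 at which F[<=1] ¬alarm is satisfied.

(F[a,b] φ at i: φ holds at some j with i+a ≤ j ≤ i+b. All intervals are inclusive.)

Evaluate at each i in [0,11]:
  i=0: ✓ (witness j=1)
  i=1: ✓ (witness j=1)
  i=2: ✓ (witness j=2)
  i=3: ✗ (none in [3,4])
  i=4: ✓ (witness j=5)
  i=5: ✓ (witness j=5)
  i=6: ✓ (witness j=6)
  i=7: ✗ (none in [7,8])
  i=8: ✓ (witness j=9)
  i=9: ✓ (witness j=9)
  i=10: ✓ (witness j=10)
  i=11: ✓ (witness j=11)
Positions where it holds: {0, 1, 2, 4, 5, 6, 8, 9, 10, 11} → 10.

10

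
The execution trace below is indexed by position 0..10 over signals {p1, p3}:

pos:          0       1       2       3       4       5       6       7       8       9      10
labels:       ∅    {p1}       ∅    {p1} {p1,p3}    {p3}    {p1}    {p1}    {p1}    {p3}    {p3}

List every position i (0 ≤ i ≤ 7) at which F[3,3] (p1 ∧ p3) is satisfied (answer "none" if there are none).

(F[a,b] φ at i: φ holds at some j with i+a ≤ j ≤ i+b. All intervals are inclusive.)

1

Evaluate at each i in [0,7]:
  i=0: ✗ (none in [3,3])
  i=1: ✓ (witness j=4)
  i=2: ✗ (none in [5,5])
  i=3: ✗ (none in [6,6])
  i=4: ✗ (none in [7,7])
  i=5: ✗ (none in [8,8])
  i=6: ✗ (none in [9,9])
  i=7: ✗ (none in [10,10])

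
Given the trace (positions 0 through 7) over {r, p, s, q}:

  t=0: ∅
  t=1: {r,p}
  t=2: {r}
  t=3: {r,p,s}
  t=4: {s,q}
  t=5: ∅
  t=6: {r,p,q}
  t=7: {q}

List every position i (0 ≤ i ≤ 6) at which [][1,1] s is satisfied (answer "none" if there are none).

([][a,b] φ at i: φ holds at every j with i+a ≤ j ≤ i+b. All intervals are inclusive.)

2, 3

Evaluate at each i in [0,6]:
  i=0: ✗ (fails at j=1)
  i=1: ✗ (fails at j=2)
  i=2: ✓ (all of [3,3])
  i=3: ✓ (all of [4,4])
  i=4: ✗ (fails at j=5)
  i=5: ✗ (fails at j=6)
  i=6: ✗ (fails at j=7)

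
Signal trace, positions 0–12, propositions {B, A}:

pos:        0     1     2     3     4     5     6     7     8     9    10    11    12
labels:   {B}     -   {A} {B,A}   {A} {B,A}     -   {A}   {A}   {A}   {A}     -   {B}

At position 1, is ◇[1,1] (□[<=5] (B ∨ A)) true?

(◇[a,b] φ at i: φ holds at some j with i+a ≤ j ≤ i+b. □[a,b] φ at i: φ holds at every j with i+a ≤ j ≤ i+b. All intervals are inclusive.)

Check □[<=5] (B ∨ A) at each j in [2,2]:
  j=2: fails at 6
No position in the window satisfies it → formula fails.

No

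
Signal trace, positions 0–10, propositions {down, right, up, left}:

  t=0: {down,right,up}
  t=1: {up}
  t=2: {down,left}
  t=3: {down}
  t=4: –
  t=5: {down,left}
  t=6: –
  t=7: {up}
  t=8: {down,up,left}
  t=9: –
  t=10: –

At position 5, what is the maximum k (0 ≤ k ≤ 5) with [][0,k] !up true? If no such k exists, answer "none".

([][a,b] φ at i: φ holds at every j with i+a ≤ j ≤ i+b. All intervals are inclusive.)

1

!up must hold from j=5 onward; find where it first fails.
  j=5: holds
  j=6: holds
  j=7: fails
Holds on [5,6], so largest k = 1.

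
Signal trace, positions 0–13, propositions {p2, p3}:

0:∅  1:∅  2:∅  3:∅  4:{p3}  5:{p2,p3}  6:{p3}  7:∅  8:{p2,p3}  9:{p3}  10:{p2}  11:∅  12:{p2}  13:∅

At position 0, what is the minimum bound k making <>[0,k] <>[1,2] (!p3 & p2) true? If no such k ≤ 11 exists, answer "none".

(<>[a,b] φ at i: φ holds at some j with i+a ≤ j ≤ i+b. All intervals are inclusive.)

8

Scan j = 0,1,… for <>[1,2] (!p3 & p2):
  j=0: fails
  j=1: fails
  j=2: fails
  j=3: fails
  j=4: fails
  j=5: fails
  j=6: fails
  j=7: fails
  j=8: holds
First hit at j=8, so smallest k = 8-0 = 8.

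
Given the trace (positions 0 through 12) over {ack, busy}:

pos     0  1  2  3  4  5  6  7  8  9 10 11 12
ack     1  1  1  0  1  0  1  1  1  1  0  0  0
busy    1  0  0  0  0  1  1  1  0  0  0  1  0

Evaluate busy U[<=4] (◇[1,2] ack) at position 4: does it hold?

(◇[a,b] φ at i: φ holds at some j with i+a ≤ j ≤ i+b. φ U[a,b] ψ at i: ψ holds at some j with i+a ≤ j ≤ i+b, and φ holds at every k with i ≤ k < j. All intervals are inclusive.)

Need some j in [4,8] with ◇[1,2] ack, and busy at every k in [4,j-1].
  j=4: ◇[1,2] ack holds; no prefix to check → satisfied.

True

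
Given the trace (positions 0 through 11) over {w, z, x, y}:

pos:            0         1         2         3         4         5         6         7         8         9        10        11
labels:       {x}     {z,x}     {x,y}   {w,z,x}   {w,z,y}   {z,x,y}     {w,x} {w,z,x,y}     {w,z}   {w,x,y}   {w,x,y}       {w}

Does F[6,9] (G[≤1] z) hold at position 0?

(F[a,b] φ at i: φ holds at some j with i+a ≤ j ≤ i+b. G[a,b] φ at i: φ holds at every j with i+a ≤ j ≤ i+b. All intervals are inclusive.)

Check G[≤1] z at each j in [6,9]:
  j=6: fails at 6
  j=7: holds on [7,8]
  j=8: fails at 9
  j=9: fails at 9
Found at j=7 → formula holds.

Holds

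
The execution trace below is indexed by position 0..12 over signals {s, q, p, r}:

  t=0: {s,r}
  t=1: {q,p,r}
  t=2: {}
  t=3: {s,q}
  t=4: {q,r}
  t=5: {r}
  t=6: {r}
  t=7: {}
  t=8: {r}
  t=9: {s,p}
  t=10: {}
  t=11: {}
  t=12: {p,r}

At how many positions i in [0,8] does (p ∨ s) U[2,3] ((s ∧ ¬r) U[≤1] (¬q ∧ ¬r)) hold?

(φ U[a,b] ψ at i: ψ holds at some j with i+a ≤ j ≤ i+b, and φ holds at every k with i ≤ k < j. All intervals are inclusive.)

Evaluate at each i in [0,8]:
  i=0: ✓ (rhs at j=2; lhs holds on [0,1])
  i=1: ✗ (no rhs in [3,4])
  i=2: ✗ (no rhs in [4,5])
  i=3: ✗ (no rhs in [5,6])
  i=4: ✗ (lhs fails at k=4 before rhs at j=7)
  i=5: ✗ (lhs fails at k=5 before rhs at j=7)
  i=6: ✗ (lhs fails at k=6 before rhs at j=9)
  i=7: ✗ (lhs fails at k=7 before rhs at j=9)
  i=8: ✗ (lhs fails at k=8 before rhs at j=10)
Positions where it holds: {0} → 1.

1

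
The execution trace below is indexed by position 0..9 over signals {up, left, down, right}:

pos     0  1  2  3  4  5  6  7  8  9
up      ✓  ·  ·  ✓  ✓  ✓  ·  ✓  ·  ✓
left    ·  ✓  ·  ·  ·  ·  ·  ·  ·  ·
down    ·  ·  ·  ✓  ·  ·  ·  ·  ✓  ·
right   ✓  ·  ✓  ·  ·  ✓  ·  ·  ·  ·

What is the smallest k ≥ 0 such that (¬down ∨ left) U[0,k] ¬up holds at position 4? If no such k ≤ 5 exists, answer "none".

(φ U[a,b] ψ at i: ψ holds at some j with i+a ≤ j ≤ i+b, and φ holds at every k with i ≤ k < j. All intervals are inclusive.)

2

Need earliest j ≥ 4 with ¬up, and (¬down ∨ left) at every k in [4,j-1].
  j=4: rhs fails.
  j=5: rhs fails.
  j=6: rhs holds; lhs holds on [4,5]. k = 2.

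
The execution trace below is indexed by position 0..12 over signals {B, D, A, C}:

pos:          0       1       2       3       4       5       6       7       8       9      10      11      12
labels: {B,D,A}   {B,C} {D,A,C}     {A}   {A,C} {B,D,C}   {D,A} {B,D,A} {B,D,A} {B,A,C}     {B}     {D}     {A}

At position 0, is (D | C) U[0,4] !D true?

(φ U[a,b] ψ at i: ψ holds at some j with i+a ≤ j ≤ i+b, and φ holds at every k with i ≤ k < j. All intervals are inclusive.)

Need some j in [0,4] with !D, and (D | C) at every k in [0,j-1].
  j=0: !D false.
  j=1: !D holds; (D | C) holds at every k in [0,0] → satisfied.

Yes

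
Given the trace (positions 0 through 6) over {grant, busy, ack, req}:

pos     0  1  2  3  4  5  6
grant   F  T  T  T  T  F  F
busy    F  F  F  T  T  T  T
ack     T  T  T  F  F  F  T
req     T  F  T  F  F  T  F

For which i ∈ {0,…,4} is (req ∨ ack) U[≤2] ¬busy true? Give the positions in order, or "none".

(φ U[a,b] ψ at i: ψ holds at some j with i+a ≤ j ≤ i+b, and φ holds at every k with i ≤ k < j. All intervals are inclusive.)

0, 1, 2

Evaluate at each i in [0,4]:
  i=0: ✓ (rhs at j=0)
  i=1: ✓ (rhs at j=1)
  i=2: ✓ (rhs at j=2)
  i=3: ✗ (no rhs in [3,5])
  i=4: ✗ (no rhs in [4,6])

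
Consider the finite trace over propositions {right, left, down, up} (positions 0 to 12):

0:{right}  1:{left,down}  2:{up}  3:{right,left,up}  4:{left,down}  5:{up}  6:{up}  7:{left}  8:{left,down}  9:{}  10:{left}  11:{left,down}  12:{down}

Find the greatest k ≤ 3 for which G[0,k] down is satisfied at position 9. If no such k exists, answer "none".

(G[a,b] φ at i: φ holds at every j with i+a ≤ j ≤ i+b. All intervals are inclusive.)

down must hold from j=9 onward; find where it first fails.
  j=9: fails → no k works.

none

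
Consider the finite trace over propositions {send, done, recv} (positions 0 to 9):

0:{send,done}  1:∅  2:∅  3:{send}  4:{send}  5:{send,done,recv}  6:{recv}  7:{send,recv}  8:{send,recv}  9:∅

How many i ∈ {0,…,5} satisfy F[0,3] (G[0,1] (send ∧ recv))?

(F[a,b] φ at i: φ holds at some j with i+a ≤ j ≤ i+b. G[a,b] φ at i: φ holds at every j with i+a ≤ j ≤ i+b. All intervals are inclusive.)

Evaluate at each i in [0,5]:
  i=0: ✗ (none in [0,3])
  i=1: ✗ (none in [1,4])
  i=2: ✗ (none in [2,5])
  i=3: ✗ (none in [3,6])
  i=4: ✓ (witness j=7)
  i=5: ✓ (witness j=7)
Positions where it holds: {4, 5} → 2.

2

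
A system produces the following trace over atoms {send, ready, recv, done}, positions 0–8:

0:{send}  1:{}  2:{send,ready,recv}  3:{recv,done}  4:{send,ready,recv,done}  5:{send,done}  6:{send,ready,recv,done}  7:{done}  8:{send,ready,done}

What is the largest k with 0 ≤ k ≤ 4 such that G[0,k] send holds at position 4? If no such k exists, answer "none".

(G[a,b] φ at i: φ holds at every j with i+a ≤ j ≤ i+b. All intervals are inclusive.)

2

send must hold from j=4 onward; find where it first fails.
  j=4: holds
  j=5: holds
  j=6: holds
  j=7: fails
Holds on [4,6], so largest k = 2.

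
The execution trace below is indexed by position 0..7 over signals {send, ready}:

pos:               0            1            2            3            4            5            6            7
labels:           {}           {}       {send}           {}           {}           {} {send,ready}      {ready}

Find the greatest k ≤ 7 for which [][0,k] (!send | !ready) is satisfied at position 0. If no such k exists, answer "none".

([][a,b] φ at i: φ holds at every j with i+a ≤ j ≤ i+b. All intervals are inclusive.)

(!send | !ready) must hold from j=0 onward; find where it first fails.
  j=0: holds
  j=1: holds
  j=2: holds
  j=3: holds
  j=4: holds
  j=5: holds
  j=6: fails
Holds on [0,5], so largest k = 5.

5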